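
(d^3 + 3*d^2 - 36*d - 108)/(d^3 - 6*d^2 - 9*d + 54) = (d + 6)/(d - 3)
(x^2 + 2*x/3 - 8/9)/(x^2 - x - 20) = (-x^2 - 2*x/3 + 8/9)/(-x^2 + x + 20)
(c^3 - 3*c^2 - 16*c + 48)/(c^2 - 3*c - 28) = (c^2 - 7*c + 12)/(c - 7)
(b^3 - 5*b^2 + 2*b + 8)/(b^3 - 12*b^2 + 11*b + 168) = (b^3 - 5*b^2 + 2*b + 8)/(b^3 - 12*b^2 + 11*b + 168)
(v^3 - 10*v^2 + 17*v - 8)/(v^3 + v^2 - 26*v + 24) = (v^2 - 9*v + 8)/(v^2 + 2*v - 24)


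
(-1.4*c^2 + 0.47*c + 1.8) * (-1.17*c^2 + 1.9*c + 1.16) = 1.638*c^4 - 3.2099*c^3 - 2.837*c^2 + 3.9652*c + 2.088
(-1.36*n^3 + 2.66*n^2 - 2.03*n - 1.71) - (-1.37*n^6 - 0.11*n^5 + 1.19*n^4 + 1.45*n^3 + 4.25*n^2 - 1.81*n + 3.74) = 1.37*n^6 + 0.11*n^5 - 1.19*n^4 - 2.81*n^3 - 1.59*n^2 - 0.22*n - 5.45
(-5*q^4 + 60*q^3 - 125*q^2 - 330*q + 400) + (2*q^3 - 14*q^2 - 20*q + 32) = -5*q^4 + 62*q^3 - 139*q^2 - 350*q + 432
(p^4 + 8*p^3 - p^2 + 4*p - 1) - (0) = p^4 + 8*p^3 - p^2 + 4*p - 1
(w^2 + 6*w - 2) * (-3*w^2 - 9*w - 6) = -3*w^4 - 27*w^3 - 54*w^2 - 18*w + 12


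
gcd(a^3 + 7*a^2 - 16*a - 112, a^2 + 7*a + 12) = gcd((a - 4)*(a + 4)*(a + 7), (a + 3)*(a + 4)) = a + 4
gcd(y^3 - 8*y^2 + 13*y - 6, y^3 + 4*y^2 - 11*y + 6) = y^2 - 2*y + 1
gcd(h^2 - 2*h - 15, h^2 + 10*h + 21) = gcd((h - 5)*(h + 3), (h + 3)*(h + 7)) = h + 3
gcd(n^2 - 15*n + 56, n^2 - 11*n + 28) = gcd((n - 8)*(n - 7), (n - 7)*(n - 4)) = n - 7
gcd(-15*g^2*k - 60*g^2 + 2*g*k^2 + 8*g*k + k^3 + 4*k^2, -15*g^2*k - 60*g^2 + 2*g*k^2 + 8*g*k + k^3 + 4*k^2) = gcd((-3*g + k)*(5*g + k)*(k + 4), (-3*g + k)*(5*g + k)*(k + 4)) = 15*g^2*k + 60*g^2 - 2*g*k^2 - 8*g*k - k^3 - 4*k^2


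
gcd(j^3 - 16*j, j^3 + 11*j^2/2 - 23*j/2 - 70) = j + 4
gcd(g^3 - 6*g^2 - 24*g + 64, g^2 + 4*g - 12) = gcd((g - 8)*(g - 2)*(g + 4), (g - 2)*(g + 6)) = g - 2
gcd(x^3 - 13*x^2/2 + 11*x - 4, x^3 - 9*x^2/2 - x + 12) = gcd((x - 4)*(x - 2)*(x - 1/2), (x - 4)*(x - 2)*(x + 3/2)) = x^2 - 6*x + 8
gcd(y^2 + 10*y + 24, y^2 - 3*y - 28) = y + 4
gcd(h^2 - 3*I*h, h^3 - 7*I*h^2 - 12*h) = h^2 - 3*I*h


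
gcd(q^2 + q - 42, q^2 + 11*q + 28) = q + 7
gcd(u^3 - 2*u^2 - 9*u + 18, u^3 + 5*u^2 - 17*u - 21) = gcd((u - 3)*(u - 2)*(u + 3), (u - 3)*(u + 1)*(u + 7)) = u - 3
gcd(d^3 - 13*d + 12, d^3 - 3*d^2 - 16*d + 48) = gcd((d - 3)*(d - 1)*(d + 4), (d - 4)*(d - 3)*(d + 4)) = d^2 + d - 12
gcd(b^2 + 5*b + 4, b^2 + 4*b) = b + 4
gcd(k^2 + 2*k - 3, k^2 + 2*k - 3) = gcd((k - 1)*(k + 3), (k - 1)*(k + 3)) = k^2 + 2*k - 3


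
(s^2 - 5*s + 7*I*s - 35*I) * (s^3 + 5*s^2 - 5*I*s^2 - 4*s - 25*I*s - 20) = s^5 + 2*I*s^4 + 6*s^3 - 78*I*s^2 - 775*s + 700*I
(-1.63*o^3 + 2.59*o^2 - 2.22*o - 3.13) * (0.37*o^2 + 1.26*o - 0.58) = -0.6031*o^5 - 1.0955*o^4 + 3.3874*o^3 - 5.4575*o^2 - 2.6562*o + 1.8154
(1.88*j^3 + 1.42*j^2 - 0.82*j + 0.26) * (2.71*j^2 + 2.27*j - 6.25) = 5.0948*j^5 + 8.1158*j^4 - 10.7488*j^3 - 10.0318*j^2 + 5.7152*j - 1.625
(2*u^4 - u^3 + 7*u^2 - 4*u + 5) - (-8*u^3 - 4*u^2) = 2*u^4 + 7*u^3 + 11*u^2 - 4*u + 5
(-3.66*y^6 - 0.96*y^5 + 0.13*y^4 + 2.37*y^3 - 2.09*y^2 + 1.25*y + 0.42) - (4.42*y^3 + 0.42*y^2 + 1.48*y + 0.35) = -3.66*y^6 - 0.96*y^5 + 0.13*y^4 - 2.05*y^3 - 2.51*y^2 - 0.23*y + 0.07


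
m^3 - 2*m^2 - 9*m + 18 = (m - 3)*(m - 2)*(m + 3)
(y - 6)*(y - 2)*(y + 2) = y^3 - 6*y^2 - 4*y + 24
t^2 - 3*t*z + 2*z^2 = (t - 2*z)*(t - z)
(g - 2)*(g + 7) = g^2 + 5*g - 14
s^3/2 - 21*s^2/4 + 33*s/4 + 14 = (s/2 + 1/2)*(s - 8)*(s - 7/2)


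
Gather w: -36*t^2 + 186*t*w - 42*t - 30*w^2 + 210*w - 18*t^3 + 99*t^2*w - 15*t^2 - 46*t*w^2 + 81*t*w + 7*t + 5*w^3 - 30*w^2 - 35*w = -18*t^3 - 51*t^2 - 35*t + 5*w^3 + w^2*(-46*t - 60) + w*(99*t^2 + 267*t + 175)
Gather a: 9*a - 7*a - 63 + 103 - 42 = 2*a - 2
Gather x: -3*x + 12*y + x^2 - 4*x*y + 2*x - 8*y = x^2 + x*(-4*y - 1) + 4*y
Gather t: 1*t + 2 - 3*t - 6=-2*t - 4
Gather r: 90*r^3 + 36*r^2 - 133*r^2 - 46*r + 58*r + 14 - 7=90*r^3 - 97*r^2 + 12*r + 7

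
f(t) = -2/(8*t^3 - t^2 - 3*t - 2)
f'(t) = -2*(-24*t^2 + 2*t + 3)/(8*t^3 - t^2 - 3*t - 2)^2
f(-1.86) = 0.04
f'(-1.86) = 0.06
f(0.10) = 0.87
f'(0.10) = -1.12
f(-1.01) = 0.24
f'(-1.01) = 0.69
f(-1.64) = 0.06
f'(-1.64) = 0.11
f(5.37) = -0.00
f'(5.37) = 0.00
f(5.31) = -0.00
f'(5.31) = 0.00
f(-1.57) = 0.07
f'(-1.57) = 0.13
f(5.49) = -0.00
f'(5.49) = 0.00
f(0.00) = 1.00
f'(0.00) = -1.50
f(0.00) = 1.00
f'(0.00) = -1.50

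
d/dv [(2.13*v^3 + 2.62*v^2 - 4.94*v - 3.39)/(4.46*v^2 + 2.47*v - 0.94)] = (9.4998*v^4 + 10.5222*v^3 + 22.4972*v^2 + 25.3132*v + 13.0169)/(19.8916*v^4 + 22.0324*v^3 - 2.2839*v^2 - 4.6436*v + 0.8836)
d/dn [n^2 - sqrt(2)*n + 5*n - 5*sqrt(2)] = 2*n - sqrt(2) + 5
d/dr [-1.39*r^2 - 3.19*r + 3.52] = -2.78*r - 3.19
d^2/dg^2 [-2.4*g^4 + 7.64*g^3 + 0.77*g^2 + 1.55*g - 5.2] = -28.8*g^2 + 45.84*g + 1.54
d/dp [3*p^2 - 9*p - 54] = 6*p - 9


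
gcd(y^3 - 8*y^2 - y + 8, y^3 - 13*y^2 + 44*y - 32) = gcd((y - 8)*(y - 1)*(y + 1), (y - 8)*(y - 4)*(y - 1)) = y^2 - 9*y + 8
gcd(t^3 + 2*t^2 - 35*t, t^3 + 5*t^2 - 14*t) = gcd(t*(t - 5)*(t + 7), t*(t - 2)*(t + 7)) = t^2 + 7*t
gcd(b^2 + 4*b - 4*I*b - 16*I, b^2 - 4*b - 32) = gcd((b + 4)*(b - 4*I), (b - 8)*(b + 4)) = b + 4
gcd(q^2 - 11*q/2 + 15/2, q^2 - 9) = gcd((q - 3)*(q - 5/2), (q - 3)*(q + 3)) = q - 3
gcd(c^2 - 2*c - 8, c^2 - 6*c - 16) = c + 2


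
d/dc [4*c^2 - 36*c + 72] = 8*c - 36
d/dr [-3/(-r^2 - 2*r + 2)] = 6*(-r - 1)/(r^2 + 2*r - 2)^2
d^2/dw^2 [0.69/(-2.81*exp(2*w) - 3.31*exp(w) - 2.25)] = (-0.69*(5.62*exp(w) + 3.31)*(11.24*exp(w) + 6.62)*exp(w) + (7.7556*exp(w) + 2.2839)*(2.81*exp(2*w) + 3.31*exp(w) + 2.25))*exp(w)/(2.81*exp(2*w) + 3.31*exp(w) + 2.25)^3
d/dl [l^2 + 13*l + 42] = 2*l + 13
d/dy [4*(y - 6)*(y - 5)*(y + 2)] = 12*y^2 - 72*y + 32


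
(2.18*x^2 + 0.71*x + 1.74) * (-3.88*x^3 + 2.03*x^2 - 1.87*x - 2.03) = -8.4584*x^5 + 1.6706*x^4 - 9.3865*x^3 - 2.2209*x^2 - 4.6951*x - 3.5322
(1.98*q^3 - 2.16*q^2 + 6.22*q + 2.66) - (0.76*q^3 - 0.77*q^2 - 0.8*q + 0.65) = 1.22*q^3 - 1.39*q^2 + 7.02*q + 2.01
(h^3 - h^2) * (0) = 0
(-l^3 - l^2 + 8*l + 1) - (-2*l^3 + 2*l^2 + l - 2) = l^3 - 3*l^2 + 7*l + 3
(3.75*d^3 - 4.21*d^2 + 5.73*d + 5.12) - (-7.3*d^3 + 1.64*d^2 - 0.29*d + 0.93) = 11.05*d^3 - 5.85*d^2 + 6.02*d + 4.19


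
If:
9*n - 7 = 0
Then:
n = 7/9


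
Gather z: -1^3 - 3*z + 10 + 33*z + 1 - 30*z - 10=0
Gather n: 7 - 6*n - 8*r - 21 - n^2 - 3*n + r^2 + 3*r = -n^2 - 9*n + r^2 - 5*r - 14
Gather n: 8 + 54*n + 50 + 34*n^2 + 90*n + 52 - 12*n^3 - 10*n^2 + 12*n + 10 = -12*n^3 + 24*n^2 + 156*n + 120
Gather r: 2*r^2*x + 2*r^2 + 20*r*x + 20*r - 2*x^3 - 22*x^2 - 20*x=r^2*(2*x + 2) + r*(20*x + 20) - 2*x^3 - 22*x^2 - 20*x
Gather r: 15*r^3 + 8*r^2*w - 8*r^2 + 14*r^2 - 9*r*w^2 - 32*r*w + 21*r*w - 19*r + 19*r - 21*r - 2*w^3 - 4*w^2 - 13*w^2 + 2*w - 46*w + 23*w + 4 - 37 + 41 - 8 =15*r^3 + r^2*(8*w + 6) + r*(-9*w^2 - 11*w - 21) - 2*w^3 - 17*w^2 - 21*w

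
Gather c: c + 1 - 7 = c - 6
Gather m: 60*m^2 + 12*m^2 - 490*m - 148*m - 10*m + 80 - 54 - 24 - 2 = 72*m^2 - 648*m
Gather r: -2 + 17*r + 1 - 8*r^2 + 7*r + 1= -8*r^2 + 24*r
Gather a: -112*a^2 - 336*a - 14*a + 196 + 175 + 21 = -112*a^2 - 350*a + 392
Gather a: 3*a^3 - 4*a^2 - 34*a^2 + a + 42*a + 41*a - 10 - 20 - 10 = 3*a^3 - 38*a^2 + 84*a - 40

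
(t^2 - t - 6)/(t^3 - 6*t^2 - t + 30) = 1/(t - 5)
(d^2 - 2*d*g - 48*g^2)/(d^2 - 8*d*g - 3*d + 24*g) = (d + 6*g)/(d - 3)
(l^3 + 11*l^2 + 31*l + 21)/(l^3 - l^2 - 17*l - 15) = (l + 7)/(l - 5)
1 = 1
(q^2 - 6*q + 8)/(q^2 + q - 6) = (q - 4)/(q + 3)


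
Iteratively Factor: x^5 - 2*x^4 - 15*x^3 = (x)*(x^4 - 2*x^3 - 15*x^2) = x^2*(x^3 - 2*x^2 - 15*x) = x^2*(x - 5)*(x^2 + 3*x) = x^3*(x - 5)*(x + 3)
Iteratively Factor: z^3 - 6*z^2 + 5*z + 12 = (z + 1)*(z^2 - 7*z + 12) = (z - 4)*(z + 1)*(z - 3)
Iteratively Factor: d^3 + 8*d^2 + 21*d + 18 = (d + 2)*(d^2 + 6*d + 9) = (d + 2)*(d + 3)*(d + 3)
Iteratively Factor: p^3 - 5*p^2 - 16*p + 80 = (p + 4)*(p^2 - 9*p + 20) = (p - 5)*(p + 4)*(p - 4)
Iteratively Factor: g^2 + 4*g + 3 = (g + 3)*(g + 1)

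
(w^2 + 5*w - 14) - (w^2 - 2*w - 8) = 7*w - 6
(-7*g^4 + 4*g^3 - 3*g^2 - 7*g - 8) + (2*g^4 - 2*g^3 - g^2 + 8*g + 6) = -5*g^4 + 2*g^3 - 4*g^2 + g - 2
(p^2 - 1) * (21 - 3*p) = -3*p^3 + 21*p^2 + 3*p - 21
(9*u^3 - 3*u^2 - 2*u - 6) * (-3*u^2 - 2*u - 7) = -27*u^5 - 9*u^4 - 51*u^3 + 43*u^2 + 26*u + 42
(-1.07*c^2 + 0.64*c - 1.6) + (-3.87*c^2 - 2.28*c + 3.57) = -4.94*c^2 - 1.64*c + 1.97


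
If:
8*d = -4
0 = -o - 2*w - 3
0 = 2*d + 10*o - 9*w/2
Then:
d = -1/2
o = -23/49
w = -62/49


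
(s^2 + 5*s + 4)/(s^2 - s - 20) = (s + 1)/(s - 5)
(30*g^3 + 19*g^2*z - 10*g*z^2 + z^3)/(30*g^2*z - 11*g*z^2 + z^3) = (g + z)/z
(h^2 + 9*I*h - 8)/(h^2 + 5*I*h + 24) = (h + I)/(h - 3*I)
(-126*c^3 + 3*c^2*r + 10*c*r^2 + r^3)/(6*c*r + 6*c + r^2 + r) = (-21*c^2 + 4*c*r + r^2)/(r + 1)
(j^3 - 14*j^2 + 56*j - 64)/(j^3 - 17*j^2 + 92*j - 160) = (j - 2)/(j - 5)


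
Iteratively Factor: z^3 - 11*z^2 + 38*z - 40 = (z - 5)*(z^2 - 6*z + 8) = (z - 5)*(z - 2)*(z - 4)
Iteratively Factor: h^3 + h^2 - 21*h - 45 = (h + 3)*(h^2 - 2*h - 15) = (h - 5)*(h + 3)*(h + 3)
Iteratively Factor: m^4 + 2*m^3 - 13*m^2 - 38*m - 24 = (m + 1)*(m^3 + m^2 - 14*m - 24) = (m + 1)*(m + 2)*(m^2 - m - 12) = (m + 1)*(m + 2)*(m + 3)*(m - 4)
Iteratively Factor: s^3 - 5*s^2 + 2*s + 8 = (s - 4)*(s^2 - s - 2) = (s - 4)*(s - 2)*(s + 1)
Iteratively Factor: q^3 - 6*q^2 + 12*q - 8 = (q - 2)*(q^2 - 4*q + 4) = (q - 2)^2*(q - 2)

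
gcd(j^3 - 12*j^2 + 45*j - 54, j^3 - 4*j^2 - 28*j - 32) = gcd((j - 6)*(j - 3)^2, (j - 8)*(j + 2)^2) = 1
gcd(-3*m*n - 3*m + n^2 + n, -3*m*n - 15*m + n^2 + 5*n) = 3*m - n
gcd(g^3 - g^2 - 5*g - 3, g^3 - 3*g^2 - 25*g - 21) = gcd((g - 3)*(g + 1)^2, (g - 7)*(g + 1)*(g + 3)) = g + 1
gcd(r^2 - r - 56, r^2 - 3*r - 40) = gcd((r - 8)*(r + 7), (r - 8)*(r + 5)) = r - 8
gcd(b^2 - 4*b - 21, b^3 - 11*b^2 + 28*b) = b - 7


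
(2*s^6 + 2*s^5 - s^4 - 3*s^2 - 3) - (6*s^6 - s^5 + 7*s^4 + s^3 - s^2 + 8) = -4*s^6 + 3*s^5 - 8*s^4 - s^3 - 2*s^2 - 11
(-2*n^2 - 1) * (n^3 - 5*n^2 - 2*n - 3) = -2*n^5 + 10*n^4 + 3*n^3 + 11*n^2 + 2*n + 3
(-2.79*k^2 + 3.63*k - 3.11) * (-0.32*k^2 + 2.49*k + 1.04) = 0.8928*k^4 - 8.1087*k^3 + 7.1323*k^2 - 3.9687*k - 3.2344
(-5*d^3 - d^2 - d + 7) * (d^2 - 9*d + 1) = -5*d^5 + 44*d^4 + 3*d^3 + 15*d^2 - 64*d + 7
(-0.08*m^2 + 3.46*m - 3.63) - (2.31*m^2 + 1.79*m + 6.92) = -2.39*m^2 + 1.67*m - 10.55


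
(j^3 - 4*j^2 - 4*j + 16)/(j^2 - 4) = j - 4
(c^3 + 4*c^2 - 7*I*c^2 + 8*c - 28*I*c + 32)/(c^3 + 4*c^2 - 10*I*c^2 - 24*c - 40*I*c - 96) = (c^2 - 7*I*c + 8)/(c^2 - 10*I*c - 24)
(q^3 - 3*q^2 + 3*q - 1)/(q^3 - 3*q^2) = (q^3 - 3*q^2 + 3*q - 1)/(q^2*(q - 3))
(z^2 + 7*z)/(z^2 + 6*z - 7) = z/(z - 1)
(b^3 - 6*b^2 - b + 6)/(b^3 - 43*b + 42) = (b + 1)/(b + 7)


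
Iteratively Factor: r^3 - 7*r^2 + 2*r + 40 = (r + 2)*(r^2 - 9*r + 20) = (r - 4)*(r + 2)*(r - 5)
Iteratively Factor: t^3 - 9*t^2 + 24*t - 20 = (t - 2)*(t^2 - 7*t + 10) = (t - 2)^2*(t - 5)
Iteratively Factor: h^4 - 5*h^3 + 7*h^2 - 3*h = (h - 3)*(h^3 - 2*h^2 + h) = (h - 3)*(h - 1)*(h^2 - h) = (h - 3)*(h - 1)^2*(h)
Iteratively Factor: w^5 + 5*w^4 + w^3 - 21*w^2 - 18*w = (w - 2)*(w^4 + 7*w^3 + 15*w^2 + 9*w) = w*(w - 2)*(w^3 + 7*w^2 + 15*w + 9) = w*(w - 2)*(w + 1)*(w^2 + 6*w + 9) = w*(w - 2)*(w + 1)*(w + 3)*(w + 3)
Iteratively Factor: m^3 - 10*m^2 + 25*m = (m - 5)*(m^2 - 5*m) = m*(m - 5)*(m - 5)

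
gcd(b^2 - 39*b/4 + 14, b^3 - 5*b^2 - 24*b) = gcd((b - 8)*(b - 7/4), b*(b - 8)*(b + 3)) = b - 8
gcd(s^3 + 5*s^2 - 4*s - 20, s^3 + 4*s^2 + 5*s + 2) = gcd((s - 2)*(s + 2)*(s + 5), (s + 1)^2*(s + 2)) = s + 2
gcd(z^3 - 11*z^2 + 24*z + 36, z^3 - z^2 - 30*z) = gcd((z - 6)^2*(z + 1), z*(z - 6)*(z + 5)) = z - 6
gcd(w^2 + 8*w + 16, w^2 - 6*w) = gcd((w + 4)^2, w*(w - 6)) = 1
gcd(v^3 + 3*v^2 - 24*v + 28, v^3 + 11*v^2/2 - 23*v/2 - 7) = v^2 + 5*v - 14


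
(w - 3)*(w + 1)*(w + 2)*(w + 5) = w^4 + 5*w^3 - 7*w^2 - 41*w - 30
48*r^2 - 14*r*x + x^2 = (-8*r + x)*(-6*r + x)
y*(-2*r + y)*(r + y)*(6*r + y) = -12*r^3*y - 8*r^2*y^2 + 5*r*y^3 + y^4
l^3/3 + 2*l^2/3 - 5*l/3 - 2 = (l/3 + 1)*(l - 2)*(l + 1)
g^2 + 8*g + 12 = (g + 2)*(g + 6)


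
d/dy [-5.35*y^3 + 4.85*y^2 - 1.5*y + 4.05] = -16.05*y^2 + 9.7*y - 1.5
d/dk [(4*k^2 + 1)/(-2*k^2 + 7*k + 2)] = (28*k^2 + 20*k - 7)/(4*k^4 - 28*k^3 + 41*k^2 + 28*k + 4)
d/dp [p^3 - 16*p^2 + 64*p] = 3*p^2 - 32*p + 64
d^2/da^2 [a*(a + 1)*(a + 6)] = 6*a + 14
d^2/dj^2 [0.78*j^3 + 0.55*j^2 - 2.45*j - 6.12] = 4.68*j + 1.1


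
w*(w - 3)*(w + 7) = w^3 + 4*w^2 - 21*w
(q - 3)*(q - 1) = q^2 - 4*q + 3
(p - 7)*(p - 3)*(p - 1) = p^3 - 11*p^2 + 31*p - 21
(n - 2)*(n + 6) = n^2 + 4*n - 12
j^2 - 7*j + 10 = (j - 5)*(j - 2)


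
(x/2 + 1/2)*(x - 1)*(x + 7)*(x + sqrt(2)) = x^4/2 + sqrt(2)*x^3/2 + 7*x^3/2 - x^2/2 + 7*sqrt(2)*x^2/2 - 7*x/2 - sqrt(2)*x/2 - 7*sqrt(2)/2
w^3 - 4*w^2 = w^2*(w - 4)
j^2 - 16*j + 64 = (j - 8)^2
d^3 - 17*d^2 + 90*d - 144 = (d - 8)*(d - 6)*(d - 3)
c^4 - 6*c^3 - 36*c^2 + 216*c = c*(c - 6)^2*(c + 6)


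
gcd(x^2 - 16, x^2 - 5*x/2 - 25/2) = 1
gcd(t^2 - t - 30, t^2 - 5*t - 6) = t - 6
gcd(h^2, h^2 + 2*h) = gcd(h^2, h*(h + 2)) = h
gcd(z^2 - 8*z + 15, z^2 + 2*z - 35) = z - 5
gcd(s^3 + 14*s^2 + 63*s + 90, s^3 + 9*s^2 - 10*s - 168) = s + 6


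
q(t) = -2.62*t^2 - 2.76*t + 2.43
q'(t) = -5.24*t - 2.76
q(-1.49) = 0.73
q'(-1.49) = 5.05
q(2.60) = -22.46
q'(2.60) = -16.38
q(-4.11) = -30.48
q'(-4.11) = 18.78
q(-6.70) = -96.69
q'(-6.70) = 32.35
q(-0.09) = 2.66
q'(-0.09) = -2.29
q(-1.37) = 1.29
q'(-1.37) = 4.42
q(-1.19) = 2.00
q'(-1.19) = 3.48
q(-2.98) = -12.61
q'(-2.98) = 12.86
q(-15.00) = -545.67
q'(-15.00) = 75.84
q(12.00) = -407.97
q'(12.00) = -65.64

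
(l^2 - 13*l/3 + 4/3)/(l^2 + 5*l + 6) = (3*l^2 - 13*l + 4)/(3*(l^2 + 5*l + 6))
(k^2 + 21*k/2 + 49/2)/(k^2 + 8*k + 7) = (k + 7/2)/(k + 1)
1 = 1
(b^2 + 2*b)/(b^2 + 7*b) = (b + 2)/(b + 7)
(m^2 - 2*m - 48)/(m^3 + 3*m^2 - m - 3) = (m^2 - 2*m - 48)/(m^3 + 3*m^2 - m - 3)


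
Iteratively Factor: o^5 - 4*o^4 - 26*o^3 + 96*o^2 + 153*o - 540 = (o - 3)*(o^4 - o^3 - 29*o^2 + 9*o + 180) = (o - 3)^2*(o^3 + 2*o^2 - 23*o - 60) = (o - 3)^2*(o + 3)*(o^2 - o - 20) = (o - 5)*(o - 3)^2*(o + 3)*(o + 4)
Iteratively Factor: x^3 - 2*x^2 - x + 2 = (x - 1)*(x^2 - x - 2) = (x - 1)*(x + 1)*(x - 2)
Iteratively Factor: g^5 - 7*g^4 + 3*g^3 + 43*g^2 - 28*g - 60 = (g + 2)*(g^4 - 9*g^3 + 21*g^2 + g - 30) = (g - 2)*(g + 2)*(g^3 - 7*g^2 + 7*g + 15) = (g - 2)*(g + 1)*(g + 2)*(g^2 - 8*g + 15) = (g - 5)*(g - 2)*(g + 1)*(g + 2)*(g - 3)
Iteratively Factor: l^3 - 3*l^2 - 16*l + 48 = (l + 4)*(l^2 - 7*l + 12) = (l - 3)*(l + 4)*(l - 4)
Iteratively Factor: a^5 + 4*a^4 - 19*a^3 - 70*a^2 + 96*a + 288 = (a + 4)*(a^4 - 19*a^2 + 6*a + 72) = (a - 3)*(a + 4)*(a^3 + 3*a^2 - 10*a - 24) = (a - 3)^2*(a + 4)*(a^2 + 6*a + 8) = (a - 3)^2*(a + 2)*(a + 4)*(a + 4)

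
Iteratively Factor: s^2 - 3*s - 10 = (s + 2)*(s - 5)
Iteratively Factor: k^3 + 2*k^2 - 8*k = (k - 2)*(k^2 + 4*k) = k*(k - 2)*(k + 4)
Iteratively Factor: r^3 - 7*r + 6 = (r - 2)*(r^2 + 2*r - 3) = (r - 2)*(r + 3)*(r - 1)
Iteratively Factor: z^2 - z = (z)*(z - 1)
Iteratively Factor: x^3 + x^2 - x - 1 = (x + 1)*(x^2 - 1) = (x - 1)*(x + 1)*(x + 1)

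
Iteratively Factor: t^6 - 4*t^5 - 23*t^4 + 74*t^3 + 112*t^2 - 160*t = (t + 2)*(t^5 - 6*t^4 - 11*t^3 + 96*t^2 - 80*t) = (t + 2)*(t + 4)*(t^4 - 10*t^3 + 29*t^2 - 20*t) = (t - 5)*(t + 2)*(t + 4)*(t^3 - 5*t^2 + 4*t) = t*(t - 5)*(t + 2)*(t + 4)*(t^2 - 5*t + 4) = t*(t - 5)*(t - 4)*(t + 2)*(t + 4)*(t - 1)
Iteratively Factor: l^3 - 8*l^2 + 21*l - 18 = (l - 2)*(l^2 - 6*l + 9) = (l - 3)*(l - 2)*(l - 3)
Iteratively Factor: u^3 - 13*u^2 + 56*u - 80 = (u - 4)*(u^2 - 9*u + 20) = (u - 4)^2*(u - 5)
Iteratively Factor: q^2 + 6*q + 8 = (q + 4)*(q + 2)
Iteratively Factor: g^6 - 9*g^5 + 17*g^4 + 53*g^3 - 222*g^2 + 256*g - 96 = (g - 1)*(g^5 - 8*g^4 + 9*g^3 + 62*g^2 - 160*g + 96) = (g - 1)^2*(g^4 - 7*g^3 + 2*g^2 + 64*g - 96) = (g - 4)*(g - 1)^2*(g^3 - 3*g^2 - 10*g + 24) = (g - 4)*(g - 1)^2*(g + 3)*(g^2 - 6*g + 8) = (g - 4)*(g - 2)*(g - 1)^2*(g + 3)*(g - 4)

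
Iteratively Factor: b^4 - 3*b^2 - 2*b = (b)*(b^3 - 3*b - 2) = b*(b - 2)*(b^2 + 2*b + 1) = b*(b - 2)*(b + 1)*(b + 1)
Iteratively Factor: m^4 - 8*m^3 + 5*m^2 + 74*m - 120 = (m - 5)*(m^3 - 3*m^2 - 10*m + 24) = (m - 5)*(m - 4)*(m^2 + m - 6) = (m - 5)*(m - 4)*(m - 2)*(m + 3)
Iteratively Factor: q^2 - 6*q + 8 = (q - 4)*(q - 2)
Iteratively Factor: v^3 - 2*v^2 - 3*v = (v - 3)*(v^2 + v) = v*(v - 3)*(v + 1)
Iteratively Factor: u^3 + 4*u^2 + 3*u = (u + 3)*(u^2 + u) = (u + 1)*(u + 3)*(u)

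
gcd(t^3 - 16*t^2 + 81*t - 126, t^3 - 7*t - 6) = t - 3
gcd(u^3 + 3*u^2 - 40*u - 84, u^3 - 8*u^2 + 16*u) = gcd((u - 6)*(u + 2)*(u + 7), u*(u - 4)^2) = 1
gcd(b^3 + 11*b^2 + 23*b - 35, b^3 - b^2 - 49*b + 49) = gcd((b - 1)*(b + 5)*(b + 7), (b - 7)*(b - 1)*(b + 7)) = b^2 + 6*b - 7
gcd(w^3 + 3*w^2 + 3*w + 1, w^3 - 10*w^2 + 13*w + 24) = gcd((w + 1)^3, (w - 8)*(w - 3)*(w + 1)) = w + 1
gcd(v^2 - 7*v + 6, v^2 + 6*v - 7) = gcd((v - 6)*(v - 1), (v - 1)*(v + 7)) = v - 1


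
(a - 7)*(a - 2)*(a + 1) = a^3 - 8*a^2 + 5*a + 14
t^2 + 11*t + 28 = (t + 4)*(t + 7)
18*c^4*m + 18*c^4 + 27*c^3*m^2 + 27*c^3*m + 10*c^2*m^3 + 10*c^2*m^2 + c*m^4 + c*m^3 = (c + m)*(3*c + m)*(6*c + m)*(c*m + c)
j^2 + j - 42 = (j - 6)*(j + 7)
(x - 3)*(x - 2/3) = x^2 - 11*x/3 + 2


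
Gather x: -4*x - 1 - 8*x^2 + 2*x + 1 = -8*x^2 - 2*x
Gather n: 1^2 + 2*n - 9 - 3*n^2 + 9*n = -3*n^2 + 11*n - 8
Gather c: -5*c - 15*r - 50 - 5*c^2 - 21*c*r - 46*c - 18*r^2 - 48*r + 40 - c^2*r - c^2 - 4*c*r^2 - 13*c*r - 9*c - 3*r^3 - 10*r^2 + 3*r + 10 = c^2*(-r - 6) + c*(-4*r^2 - 34*r - 60) - 3*r^3 - 28*r^2 - 60*r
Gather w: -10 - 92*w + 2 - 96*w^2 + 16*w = -96*w^2 - 76*w - 8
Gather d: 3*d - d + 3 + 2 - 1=2*d + 4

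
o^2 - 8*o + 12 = (o - 6)*(o - 2)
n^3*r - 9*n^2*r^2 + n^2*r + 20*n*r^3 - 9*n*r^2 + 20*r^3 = (n - 5*r)*(n - 4*r)*(n*r + r)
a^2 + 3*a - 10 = (a - 2)*(a + 5)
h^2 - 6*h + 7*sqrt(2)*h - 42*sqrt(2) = (h - 6)*(h + 7*sqrt(2))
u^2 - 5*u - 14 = (u - 7)*(u + 2)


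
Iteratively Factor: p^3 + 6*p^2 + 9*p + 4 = (p + 4)*(p^2 + 2*p + 1) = (p + 1)*(p + 4)*(p + 1)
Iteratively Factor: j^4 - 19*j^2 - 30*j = (j - 5)*(j^3 + 5*j^2 + 6*j) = (j - 5)*(j + 3)*(j^2 + 2*j) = j*(j - 5)*(j + 3)*(j + 2)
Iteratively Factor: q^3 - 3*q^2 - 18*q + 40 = (q + 4)*(q^2 - 7*q + 10) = (q - 5)*(q + 4)*(q - 2)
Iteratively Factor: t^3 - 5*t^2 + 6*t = (t - 3)*(t^2 - 2*t) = t*(t - 3)*(t - 2)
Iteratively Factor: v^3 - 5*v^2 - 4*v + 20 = (v - 5)*(v^2 - 4) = (v - 5)*(v - 2)*(v + 2)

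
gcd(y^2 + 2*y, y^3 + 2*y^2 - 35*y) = y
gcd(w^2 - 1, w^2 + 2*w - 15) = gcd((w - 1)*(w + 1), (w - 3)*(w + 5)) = 1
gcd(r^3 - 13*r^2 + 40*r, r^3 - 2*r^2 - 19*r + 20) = r - 5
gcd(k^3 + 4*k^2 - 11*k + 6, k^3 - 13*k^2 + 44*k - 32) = k - 1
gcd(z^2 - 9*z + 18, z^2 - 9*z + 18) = z^2 - 9*z + 18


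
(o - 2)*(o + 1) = o^2 - o - 2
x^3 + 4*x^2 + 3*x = x*(x + 1)*(x + 3)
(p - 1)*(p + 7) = p^2 + 6*p - 7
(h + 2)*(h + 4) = h^2 + 6*h + 8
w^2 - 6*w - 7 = (w - 7)*(w + 1)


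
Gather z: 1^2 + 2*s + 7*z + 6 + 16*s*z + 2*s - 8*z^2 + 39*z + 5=4*s - 8*z^2 + z*(16*s + 46) + 12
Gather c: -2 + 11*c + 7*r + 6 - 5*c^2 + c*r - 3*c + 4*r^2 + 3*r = -5*c^2 + c*(r + 8) + 4*r^2 + 10*r + 4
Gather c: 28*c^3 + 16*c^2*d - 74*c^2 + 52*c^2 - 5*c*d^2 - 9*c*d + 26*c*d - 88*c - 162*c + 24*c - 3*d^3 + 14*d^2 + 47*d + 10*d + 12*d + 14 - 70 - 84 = 28*c^3 + c^2*(16*d - 22) + c*(-5*d^2 + 17*d - 226) - 3*d^3 + 14*d^2 + 69*d - 140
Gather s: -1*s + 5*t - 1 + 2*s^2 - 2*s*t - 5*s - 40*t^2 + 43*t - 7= 2*s^2 + s*(-2*t - 6) - 40*t^2 + 48*t - 8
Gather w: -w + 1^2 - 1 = -w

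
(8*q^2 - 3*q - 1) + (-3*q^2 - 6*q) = 5*q^2 - 9*q - 1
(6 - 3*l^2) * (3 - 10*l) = 30*l^3 - 9*l^2 - 60*l + 18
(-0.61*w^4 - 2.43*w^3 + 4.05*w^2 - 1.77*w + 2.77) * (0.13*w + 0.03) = -0.0793*w^5 - 0.3342*w^4 + 0.4536*w^3 - 0.1086*w^2 + 0.307*w + 0.0831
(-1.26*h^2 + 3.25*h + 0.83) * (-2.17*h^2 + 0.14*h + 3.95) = 2.7342*h^4 - 7.2289*h^3 - 6.3231*h^2 + 12.9537*h + 3.2785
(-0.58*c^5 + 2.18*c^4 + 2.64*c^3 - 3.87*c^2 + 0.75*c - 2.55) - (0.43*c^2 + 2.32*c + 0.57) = -0.58*c^5 + 2.18*c^4 + 2.64*c^3 - 4.3*c^2 - 1.57*c - 3.12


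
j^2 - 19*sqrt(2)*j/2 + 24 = (j - 8*sqrt(2))*(j - 3*sqrt(2)/2)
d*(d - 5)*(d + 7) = d^3 + 2*d^2 - 35*d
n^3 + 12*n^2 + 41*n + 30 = (n + 1)*(n + 5)*(n + 6)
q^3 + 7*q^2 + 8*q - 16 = (q - 1)*(q + 4)^2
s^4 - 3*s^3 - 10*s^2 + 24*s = s*(s - 4)*(s - 2)*(s + 3)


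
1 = 1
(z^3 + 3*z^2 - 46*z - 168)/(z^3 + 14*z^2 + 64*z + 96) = (z - 7)/(z + 4)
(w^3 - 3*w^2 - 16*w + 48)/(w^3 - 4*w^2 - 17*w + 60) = (w - 4)/(w - 5)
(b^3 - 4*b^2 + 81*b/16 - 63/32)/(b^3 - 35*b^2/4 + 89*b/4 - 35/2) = (8*b^2 - 18*b + 9)/(8*(b^2 - 7*b + 10))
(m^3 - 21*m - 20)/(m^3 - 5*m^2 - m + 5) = (m + 4)/(m - 1)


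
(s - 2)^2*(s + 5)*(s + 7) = s^4 + 8*s^3 - 9*s^2 - 92*s + 140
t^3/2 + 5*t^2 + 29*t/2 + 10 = (t/2 + 1/2)*(t + 4)*(t + 5)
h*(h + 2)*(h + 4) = h^3 + 6*h^2 + 8*h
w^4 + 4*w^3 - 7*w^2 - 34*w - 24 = (w - 3)*(w + 1)*(w + 2)*(w + 4)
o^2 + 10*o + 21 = (o + 3)*(o + 7)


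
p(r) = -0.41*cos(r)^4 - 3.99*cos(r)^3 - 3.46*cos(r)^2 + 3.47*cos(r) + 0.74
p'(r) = 1.64*sin(r)*cos(r)^3 + 11.97*sin(r)*cos(r)^2 + 6.92*sin(r)*cos(r) - 3.47*sin(r)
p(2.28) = -1.96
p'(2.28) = -2.54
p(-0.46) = -2.06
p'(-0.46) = -6.00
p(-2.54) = -2.43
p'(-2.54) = 1.11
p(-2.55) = -2.44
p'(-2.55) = 1.06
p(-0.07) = -3.61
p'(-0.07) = -1.19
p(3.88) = -2.23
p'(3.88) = 1.82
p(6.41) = -3.51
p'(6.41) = 2.12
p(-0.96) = 0.79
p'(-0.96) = -3.89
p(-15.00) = -2.28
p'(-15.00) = 1.65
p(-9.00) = -2.56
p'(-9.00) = 0.44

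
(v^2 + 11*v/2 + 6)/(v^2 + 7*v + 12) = (v + 3/2)/(v + 3)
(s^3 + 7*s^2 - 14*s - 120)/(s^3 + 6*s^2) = (s^2 + s - 20)/s^2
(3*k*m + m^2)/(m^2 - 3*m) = (3*k + m)/(m - 3)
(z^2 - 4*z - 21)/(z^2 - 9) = (z - 7)/(z - 3)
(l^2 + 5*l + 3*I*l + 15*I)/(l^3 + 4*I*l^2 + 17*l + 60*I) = (l + 5)/(l^2 + I*l + 20)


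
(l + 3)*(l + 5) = l^2 + 8*l + 15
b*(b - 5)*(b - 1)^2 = b^4 - 7*b^3 + 11*b^2 - 5*b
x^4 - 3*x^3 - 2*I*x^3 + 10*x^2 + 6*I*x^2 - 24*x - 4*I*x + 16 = (x - 2)*(x - 1)*(x - 4*I)*(x + 2*I)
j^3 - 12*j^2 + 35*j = j*(j - 7)*(j - 5)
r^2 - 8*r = r*(r - 8)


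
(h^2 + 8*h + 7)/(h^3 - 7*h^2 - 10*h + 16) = (h^2 + 8*h + 7)/(h^3 - 7*h^2 - 10*h + 16)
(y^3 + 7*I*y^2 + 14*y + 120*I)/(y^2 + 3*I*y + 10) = (y^2 + 2*I*y + 24)/(y - 2*I)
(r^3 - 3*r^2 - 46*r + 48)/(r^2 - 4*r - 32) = (r^2 + 5*r - 6)/(r + 4)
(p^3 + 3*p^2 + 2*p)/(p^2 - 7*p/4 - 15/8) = 8*p*(p^2 + 3*p + 2)/(8*p^2 - 14*p - 15)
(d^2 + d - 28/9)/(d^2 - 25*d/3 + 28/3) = (d + 7/3)/(d - 7)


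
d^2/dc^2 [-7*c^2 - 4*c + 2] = -14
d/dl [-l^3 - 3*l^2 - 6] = 3*l*(-l - 2)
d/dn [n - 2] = 1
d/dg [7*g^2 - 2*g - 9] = 14*g - 2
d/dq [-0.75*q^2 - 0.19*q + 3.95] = -1.5*q - 0.19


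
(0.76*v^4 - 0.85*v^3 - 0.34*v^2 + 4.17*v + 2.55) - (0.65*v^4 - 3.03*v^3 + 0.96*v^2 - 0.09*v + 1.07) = 0.11*v^4 + 2.18*v^3 - 1.3*v^2 + 4.26*v + 1.48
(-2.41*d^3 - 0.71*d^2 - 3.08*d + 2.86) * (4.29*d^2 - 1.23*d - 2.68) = -10.3389*d^5 - 0.0815999999999999*d^4 - 5.8811*d^3 + 17.9606*d^2 + 4.7366*d - 7.6648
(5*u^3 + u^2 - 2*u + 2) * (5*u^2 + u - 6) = 25*u^5 + 10*u^4 - 39*u^3 + 2*u^2 + 14*u - 12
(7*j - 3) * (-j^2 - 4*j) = -7*j^3 - 25*j^2 + 12*j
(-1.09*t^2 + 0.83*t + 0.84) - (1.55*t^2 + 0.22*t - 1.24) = -2.64*t^2 + 0.61*t + 2.08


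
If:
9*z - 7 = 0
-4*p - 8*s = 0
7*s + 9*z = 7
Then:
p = 0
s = 0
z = 7/9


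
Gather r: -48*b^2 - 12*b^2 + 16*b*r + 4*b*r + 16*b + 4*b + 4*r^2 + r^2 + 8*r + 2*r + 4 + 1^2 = -60*b^2 + 20*b + 5*r^2 + r*(20*b + 10) + 5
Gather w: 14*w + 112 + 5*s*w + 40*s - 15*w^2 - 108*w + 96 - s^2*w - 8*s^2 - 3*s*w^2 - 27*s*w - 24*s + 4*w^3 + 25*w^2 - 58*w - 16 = -8*s^2 + 16*s + 4*w^3 + w^2*(10 - 3*s) + w*(-s^2 - 22*s - 152) + 192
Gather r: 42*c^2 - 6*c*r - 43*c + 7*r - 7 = 42*c^2 - 43*c + r*(7 - 6*c) - 7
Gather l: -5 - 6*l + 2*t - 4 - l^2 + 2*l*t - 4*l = -l^2 + l*(2*t - 10) + 2*t - 9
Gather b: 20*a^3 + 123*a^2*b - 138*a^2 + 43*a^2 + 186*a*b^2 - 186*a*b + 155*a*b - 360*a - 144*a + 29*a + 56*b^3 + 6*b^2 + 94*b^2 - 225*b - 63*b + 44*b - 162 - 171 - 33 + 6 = 20*a^3 - 95*a^2 - 475*a + 56*b^3 + b^2*(186*a + 100) + b*(123*a^2 - 31*a - 244) - 360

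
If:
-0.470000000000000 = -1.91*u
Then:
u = 0.25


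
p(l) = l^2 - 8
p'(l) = 2*l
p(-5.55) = 22.80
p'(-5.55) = -11.10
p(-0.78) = -7.39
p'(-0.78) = -1.56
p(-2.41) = -2.19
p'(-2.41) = -4.82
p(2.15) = -3.38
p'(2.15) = 4.30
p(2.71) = -0.66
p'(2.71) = 5.42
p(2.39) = -2.29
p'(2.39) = 4.78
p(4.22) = 9.81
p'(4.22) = 8.44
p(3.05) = 1.30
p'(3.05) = 6.10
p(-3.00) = 1.00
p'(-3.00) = -6.00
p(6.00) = 28.00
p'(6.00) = 12.00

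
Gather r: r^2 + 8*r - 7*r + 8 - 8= r^2 + r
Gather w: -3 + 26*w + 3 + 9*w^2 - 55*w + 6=9*w^2 - 29*w + 6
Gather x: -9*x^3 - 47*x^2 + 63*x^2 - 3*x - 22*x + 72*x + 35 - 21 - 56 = -9*x^3 + 16*x^2 + 47*x - 42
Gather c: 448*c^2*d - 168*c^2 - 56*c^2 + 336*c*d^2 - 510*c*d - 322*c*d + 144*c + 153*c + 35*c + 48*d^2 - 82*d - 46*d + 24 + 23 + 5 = c^2*(448*d - 224) + c*(336*d^2 - 832*d + 332) + 48*d^2 - 128*d + 52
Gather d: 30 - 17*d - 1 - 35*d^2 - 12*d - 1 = -35*d^2 - 29*d + 28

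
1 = 1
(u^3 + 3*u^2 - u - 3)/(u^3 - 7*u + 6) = (u + 1)/(u - 2)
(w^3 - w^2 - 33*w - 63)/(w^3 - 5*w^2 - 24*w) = (w^2 - 4*w - 21)/(w*(w - 8))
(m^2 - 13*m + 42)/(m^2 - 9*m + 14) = (m - 6)/(m - 2)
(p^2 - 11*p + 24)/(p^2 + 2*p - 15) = (p - 8)/(p + 5)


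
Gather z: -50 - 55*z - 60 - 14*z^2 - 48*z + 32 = -14*z^2 - 103*z - 78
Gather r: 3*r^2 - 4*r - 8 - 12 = 3*r^2 - 4*r - 20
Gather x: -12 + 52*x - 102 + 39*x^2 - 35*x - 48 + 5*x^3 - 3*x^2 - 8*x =5*x^3 + 36*x^2 + 9*x - 162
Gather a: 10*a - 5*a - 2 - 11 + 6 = 5*a - 7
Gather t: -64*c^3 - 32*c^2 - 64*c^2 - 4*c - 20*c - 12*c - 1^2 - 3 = -64*c^3 - 96*c^2 - 36*c - 4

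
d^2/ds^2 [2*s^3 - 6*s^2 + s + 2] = 12*s - 12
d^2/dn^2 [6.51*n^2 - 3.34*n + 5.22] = 13.0200000000000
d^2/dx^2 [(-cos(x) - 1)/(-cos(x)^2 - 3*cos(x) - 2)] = (sin(x)^2 + 2*cos(x) + 1)/(cos(x) + 2)^3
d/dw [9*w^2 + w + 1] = 18*w + 1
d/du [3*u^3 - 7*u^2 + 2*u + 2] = 9*u^2 - 14*u + 2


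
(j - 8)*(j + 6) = j^2 - 2*j - 48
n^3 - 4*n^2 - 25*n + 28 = (n - 7)*(n - 1)*(n + 4)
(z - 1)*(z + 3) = z^2 + 2*z - 3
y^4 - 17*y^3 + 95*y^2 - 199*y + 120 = (y - 8)*(y - 5)*(y - 3)*(y - 1)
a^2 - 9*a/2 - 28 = (a - 8)*(a + 7/2)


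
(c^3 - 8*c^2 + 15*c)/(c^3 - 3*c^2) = (c - 5)/c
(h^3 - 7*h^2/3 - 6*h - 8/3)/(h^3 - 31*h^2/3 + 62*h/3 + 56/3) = (h + 1)/(h - 7)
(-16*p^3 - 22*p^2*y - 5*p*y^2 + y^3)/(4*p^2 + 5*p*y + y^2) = (-16*p^2 - 6*p*y + y^2)/(4*p + y)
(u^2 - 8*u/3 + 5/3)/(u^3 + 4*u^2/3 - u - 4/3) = (3*u - 5)/(3*u^2 + 7*u + 4)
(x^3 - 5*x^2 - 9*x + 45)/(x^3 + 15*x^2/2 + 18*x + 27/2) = 2*(x^2 - 8*x + 15)/(2*x^2 + 9*x + 9)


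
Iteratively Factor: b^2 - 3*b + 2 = (b - 1)*(b - 2)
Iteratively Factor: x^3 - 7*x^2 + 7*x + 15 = (x - 3)*(x^2 - 4*x - 5) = (x - 5)*(x - 3)*(x + 1)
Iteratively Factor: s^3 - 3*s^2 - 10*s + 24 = (s - 4)*(s^2 + s - 6) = (s - 4)*(s + 3)*(s - 2)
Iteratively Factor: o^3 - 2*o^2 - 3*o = (o - 3)*(o^2 + o) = (o - 3)*(o + 1)*(o)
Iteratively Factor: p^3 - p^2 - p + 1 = (p + 1)*(p^2 - 2*p + 1) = (p - 1)*(p + 1)*(p - 1)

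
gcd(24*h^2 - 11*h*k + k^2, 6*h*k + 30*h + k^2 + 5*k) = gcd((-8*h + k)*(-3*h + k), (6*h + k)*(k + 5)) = 1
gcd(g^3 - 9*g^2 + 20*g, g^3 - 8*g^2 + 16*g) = g^2 - 4*g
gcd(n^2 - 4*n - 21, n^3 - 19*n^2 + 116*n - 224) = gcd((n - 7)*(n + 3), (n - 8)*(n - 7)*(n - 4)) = n - 7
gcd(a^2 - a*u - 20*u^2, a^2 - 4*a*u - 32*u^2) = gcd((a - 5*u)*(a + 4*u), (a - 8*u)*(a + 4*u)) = a + 4*u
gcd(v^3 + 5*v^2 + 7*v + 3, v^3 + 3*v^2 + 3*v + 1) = v^2 + 2*v + 1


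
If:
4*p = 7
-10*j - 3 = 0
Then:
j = -3/10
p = 7/4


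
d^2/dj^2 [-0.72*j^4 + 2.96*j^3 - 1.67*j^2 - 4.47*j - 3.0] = -8.64*j^2 + 17.76*j - 3.34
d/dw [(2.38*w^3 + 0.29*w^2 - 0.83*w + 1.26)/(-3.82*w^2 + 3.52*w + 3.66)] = (-9.0916*w^4 + 16.7552*w^3 + 23.9826*w^2 + 11.7492*w - 7.473)/(14.5924*w^4 - 26.8928*w^3 - 15.572*w^2 + 25.7664*w + 13.3956)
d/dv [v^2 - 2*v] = 2*v - 2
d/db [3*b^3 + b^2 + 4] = b*(9*b + 2)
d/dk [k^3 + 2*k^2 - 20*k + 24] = 3*k^2 + 4*k - 20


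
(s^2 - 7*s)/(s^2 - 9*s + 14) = s/(s - 2)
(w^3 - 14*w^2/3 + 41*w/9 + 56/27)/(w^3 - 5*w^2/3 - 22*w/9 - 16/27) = (3*w - 7)/(3*w + 2)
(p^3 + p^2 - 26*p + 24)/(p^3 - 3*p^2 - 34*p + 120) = (p - 1)/(p - 5)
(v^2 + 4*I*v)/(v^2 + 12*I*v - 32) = v/(v + 8*I)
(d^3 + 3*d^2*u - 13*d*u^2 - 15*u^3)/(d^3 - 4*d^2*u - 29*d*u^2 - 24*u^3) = (-d^2 - 2*d*u + 15*u^2)/(-d^2 + 5*d*u + 24*u^2)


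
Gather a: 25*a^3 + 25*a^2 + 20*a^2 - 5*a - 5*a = 25*a^3 + 45*a^2 - 10*a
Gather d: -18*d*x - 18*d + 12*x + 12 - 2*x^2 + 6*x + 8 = d*(-18*x - 18) - 2*x^2 + 18*x + 20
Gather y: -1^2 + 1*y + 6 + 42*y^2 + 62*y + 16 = 42*y^2 + 63*y + 21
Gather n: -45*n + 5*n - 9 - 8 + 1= -40*n - 16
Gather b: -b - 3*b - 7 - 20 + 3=-4*b - 24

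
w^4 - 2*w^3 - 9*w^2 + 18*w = w*(w - 3)*(w - 2)*(w + 3)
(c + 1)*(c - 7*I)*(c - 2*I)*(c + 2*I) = c^4 + c^3 - 7*I*c^3 + 4*c^2 - 7*I*c^2 + 4*c - 28*I*c - 28*I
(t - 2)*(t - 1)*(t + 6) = t^3 + 3*t^2 - 16*t + 12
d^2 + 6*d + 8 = (d + 2)*(d + 4)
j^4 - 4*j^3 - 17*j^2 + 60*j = j*(j - 5)*(j - 3)*(j + 4)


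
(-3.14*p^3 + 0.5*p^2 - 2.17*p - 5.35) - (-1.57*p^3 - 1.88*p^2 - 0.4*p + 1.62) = -1.57*p^3 + 2.38*p^2 - 1.77*p - 6.97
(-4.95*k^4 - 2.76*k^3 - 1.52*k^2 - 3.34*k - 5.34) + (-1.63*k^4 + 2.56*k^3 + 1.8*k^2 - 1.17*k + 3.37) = -6.58*k^4 - 0.2*k^3 + 0.28*k^2 - 4.51*k - 1.97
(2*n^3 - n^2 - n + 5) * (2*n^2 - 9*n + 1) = 4*n^5 - 20*n^4 + 9*n^3 + 18*n^2 - 46*n + 5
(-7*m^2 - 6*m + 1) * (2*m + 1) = -14*m^3 - 19*m^2 - 4*m + 1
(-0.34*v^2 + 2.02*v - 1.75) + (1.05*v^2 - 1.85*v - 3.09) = 0.71*v^2 + 0.17*v - 4.84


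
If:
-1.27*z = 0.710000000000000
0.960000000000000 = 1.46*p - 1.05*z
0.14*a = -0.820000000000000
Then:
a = -5.86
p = 0.26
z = -0.56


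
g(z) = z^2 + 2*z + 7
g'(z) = 2*z + 2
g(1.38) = 11.66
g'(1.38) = 4.76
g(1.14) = 10.58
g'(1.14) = 4.28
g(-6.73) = 38.83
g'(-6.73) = -11.46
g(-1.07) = 6.00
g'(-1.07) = -0.14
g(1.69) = 13.24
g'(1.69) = 5.38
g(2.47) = 18.04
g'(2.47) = 6.94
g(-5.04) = 22.32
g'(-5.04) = -8.08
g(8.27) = 91.93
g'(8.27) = 18.54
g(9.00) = 106.00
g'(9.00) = 20.00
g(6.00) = 55.00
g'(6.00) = 14.00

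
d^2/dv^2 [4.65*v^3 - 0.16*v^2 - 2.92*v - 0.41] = 27.9*v - 0.32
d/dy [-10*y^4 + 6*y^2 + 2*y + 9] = -40*y^3 + 12*y + 2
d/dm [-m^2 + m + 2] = 1 - 2*m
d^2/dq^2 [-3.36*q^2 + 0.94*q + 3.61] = -6.72000000000000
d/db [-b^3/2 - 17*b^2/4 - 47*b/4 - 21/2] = -3*b^2/2 - 17*b/2 - 47/4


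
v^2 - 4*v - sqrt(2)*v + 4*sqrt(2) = (v - 4)*(v - sqrt(2))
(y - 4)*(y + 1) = y^2 - 3*y - 4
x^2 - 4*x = x*(x - 4)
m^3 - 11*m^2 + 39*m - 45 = (m - 5)*(m - 3)^2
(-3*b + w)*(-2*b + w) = 6*b^2 - 5*b*w + w^2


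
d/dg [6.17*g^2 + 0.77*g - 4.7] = 12.34*g + 0.77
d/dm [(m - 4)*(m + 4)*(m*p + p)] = p*(3*m^2 + 2*m - 16)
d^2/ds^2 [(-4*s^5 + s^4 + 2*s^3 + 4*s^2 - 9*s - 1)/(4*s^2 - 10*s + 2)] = (-48*s^7 + 324*s^6 - 702*s^5 + 381*s^4 - 30*s^3 - 60*s^2 + 90*s - 64)/(8*s^6 - 60*s^5 + 162*s^4 - 185*s^3 + 81*s^2 - 15*s + 1)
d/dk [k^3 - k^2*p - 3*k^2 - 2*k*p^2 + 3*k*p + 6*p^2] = 3*k^2 - 2*k*p - 6*k - 2*p^2 + 3*p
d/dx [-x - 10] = -1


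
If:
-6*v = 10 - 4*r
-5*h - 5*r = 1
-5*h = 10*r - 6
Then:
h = -8/5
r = 7/5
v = -11/15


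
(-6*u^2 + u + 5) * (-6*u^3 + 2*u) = 36*u^5 - 6*u^4 - 42*u^3 + 2*u^2 + 10*u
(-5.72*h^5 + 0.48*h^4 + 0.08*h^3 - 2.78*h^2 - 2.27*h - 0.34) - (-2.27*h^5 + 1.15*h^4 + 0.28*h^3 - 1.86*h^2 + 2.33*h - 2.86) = -3.45*h^5 - 0.67*h^4 - 0.2*h^3 - 0.92*h^2 - 4.6*h + 2.52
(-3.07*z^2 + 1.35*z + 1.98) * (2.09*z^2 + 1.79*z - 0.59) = -6.4163*z^4 - 2.6738*z^3 + 8.366*z^2 + 2.7477*z - 1.1682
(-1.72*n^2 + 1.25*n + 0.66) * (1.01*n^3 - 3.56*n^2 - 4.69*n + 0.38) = -1.7372*n^5 + 7.3857*n^4 + 4.2834*n^3 - 8.8657*n^2 - 2.6204*n + 0.2508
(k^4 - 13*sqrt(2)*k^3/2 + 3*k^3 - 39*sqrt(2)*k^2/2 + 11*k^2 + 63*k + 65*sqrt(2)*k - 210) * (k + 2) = k^5 - 13*sqrt(2)*k^4/2 + 5*k^4 - 65*sqrt(2)*k^3/2 + 17*k^3 + 26*sqrt(2)*k^2 + 85*k^2 - 84*k + 130*sqrt(2)*k - 420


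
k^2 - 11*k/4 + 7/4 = (k - 7/4)*(k - 1)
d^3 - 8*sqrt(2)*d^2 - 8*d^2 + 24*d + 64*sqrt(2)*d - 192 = (d - 8)*(d - 6*sqrt(2))*(d - 2*sqrt(2))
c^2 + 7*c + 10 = (c + 2)*(c + 5)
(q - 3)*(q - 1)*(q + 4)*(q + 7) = q^4 + 7*q^3 - 13*q^2 - 79*q + 84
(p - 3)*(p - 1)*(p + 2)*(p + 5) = p^4 + 3*p^3 - 15*p^2 - 19*p + 30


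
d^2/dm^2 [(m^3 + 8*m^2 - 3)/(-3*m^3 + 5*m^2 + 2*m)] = 2*(-87*m^6 - 18*m^5 + 18*m^4 - 284*m^3 + 171*m^2 + 90*m + 12)/(m^3*(27*m^6 - 135*m^5 + 171*m^4 + 55*m^3 - 114*m^2 - 60*m - 8))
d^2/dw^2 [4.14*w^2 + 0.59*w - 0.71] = 8.28000000000000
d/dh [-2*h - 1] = -2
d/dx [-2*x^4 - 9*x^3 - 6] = x^2*(-8*x - 27)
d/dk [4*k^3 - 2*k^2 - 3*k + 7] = 12*k^2 - 4*k - 3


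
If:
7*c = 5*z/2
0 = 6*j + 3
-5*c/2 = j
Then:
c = 1/5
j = -1/2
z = 14/25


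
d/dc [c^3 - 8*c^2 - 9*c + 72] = 3*c^2 - 16*c - 9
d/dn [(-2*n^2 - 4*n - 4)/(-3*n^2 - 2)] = 4*(-3*n^2 - 4*n + 2)/(9*n^4 + 12*n^2 + 4)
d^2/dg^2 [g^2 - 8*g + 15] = 2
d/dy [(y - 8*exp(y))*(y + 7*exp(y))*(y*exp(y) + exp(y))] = (y^3 - 2*y^2*exp(y) + 4*y^2 - 168*y*exp(2*y) - 4*y*exp(y) + 2*y - 224*exp(2*y) - exp(y))*exp(y)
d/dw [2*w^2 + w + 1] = 4*w + 1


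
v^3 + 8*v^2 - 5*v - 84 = (v - 3)*(v + 4)*(v + 7)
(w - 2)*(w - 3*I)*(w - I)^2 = w^4 - 2*w^3 - 5*I*w^3 - 7*w^2 + 10*I*w^2 + 14*w + 3*I*w - 6*I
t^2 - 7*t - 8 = (t - 8)*(t + 1)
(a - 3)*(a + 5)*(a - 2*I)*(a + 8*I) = a^4 + 2*a^3 + 6*I*a^3 + a^2 + 12*I*a^2 + 32*a - 90*I*a - 240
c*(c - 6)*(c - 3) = c^3 - 9*c^2 + 18*c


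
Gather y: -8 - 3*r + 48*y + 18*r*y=-3*r + y*(18*r + 48) - 8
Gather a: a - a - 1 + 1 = 0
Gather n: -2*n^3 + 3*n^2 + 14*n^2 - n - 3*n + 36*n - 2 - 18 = -2*n^3 + 17*n^2 + 32*n - 20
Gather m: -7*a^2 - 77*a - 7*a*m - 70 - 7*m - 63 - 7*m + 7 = -7*a^2 - 77*a + m*(-7*a - 14) - 126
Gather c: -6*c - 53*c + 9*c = -50*c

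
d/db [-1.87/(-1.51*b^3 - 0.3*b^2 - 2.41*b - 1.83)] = (-8.4711*b^2 - 1.122*b - 4.5067)/(1.51*b^3 + 0.3*b^2 + 2.41*b + 1.83)^2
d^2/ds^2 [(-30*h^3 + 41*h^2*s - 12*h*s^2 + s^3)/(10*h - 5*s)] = 2*(-4*h^3 - 12*h^2*s + 6*h*s^2 - s^3)/(5*(-8*h^3 + 12*h^2*s - 6*h*s^2 + s^3))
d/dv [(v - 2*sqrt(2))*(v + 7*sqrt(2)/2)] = 2*v + 3*sqrt(2)/2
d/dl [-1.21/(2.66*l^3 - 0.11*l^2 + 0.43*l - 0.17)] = (9.6558*l^2 - 0.2662*l + 0.5203)/(2.66*l^3 - 0.11*l^2 + 0.43*l - 0.17)^2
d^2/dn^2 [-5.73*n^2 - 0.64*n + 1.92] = -11.4600000000000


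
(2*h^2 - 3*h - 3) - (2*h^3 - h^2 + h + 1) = -2*h^3 + 3*h^2 - 4*h - 4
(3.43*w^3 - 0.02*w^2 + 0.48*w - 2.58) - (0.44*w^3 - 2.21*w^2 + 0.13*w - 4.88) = 2.99*w^3 + 2.19*w^2 + 0.35*w + 2.3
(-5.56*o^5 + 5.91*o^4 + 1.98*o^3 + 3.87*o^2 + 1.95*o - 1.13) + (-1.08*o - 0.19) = -5.56*o^5 + 5.91*o^4 + 1.98*o^3 + 3.87*o^2 + 0.87*o - 1.32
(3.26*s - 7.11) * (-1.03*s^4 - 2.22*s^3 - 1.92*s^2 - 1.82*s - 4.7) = -3.3578*s^5 + 0.0861000000000001*s^4 + 9.525*s^3 + 7.718*s^2 - 2.3818*s + 33.417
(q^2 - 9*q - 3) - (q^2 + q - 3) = -10*q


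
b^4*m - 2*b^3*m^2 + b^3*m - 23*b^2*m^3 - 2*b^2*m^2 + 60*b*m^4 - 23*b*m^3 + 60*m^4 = (b - 4*m)*(b - 3*m)*(b + 5*m)*(b*m + m)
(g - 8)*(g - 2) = g^2 - 10*g + 16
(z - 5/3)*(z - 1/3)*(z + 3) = z^3 + z^2 - 49*z/9 + 5/3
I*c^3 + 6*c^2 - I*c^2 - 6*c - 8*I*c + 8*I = (c - 4*I)*(c - 2*I)*(I*c - I)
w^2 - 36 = (w - 6)*(w + 6)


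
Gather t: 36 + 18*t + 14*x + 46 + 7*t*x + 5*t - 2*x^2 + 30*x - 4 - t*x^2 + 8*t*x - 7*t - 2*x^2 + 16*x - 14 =t*(-x^2 + 15*x + 16) - 4*x^2 + 60*x + 64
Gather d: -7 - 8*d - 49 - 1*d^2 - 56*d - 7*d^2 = -8*d^2 - 64*d - 56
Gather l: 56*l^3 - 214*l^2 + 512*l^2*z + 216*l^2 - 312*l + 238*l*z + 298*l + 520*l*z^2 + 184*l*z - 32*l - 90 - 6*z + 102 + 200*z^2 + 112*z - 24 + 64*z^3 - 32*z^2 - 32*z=56*l^3 + l^2*(512*z + 2) + l*(520*z^2 + 422*z - 46) + 64*z^3 + 168*z^2 + 74*z - 12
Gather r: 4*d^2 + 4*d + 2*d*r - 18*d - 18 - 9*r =4*d^2 - 14*d + r*(2*d - 9) - 18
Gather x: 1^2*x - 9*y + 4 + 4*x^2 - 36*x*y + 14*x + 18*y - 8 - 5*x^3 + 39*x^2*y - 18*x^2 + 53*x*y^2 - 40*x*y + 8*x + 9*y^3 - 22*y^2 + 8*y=-5*x^3 + x^2*(39*y - 14) + x*(53*y^2 - 76*y + 23) + 9*y^3 - 22*y^2 + 17*y - 4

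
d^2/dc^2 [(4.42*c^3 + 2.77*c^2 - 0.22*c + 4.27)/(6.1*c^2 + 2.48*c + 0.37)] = (2.27373675443232e-13*c^5 - 65.7638640000001*c^3 + 940.143612*c^2 + 394.189188*c + 34.411806)/(226.981*c^6 + 276.8424*c^5 + 153.85542*c^4 + 48.837152*c^3 + 9.332214*c^2 + 1.018536*c + 0.050653)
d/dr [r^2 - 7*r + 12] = 2*r - 7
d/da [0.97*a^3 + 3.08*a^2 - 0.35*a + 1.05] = 2.91*a^2 + 6.16*a - 0.35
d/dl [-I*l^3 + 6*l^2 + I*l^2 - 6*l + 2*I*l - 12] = -3*I*l^2 + 2*l*(6 + I) - 6 + 2*I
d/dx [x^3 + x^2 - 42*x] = 3*x^2 + 2*x - 42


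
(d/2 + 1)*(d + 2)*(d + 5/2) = d^3/2 + 13*d^2/4 + 7*d + 5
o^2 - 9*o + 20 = (o - 5)*(o - 4)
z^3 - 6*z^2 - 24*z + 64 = (z - 8)*(z - 2)*(z + 4)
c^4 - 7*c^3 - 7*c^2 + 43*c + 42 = (c - 7)*(c - 3)*(c + 1)*(c + 2)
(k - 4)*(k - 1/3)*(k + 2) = k^3 - 7*k^2/3 - 22*k/3 + 8/3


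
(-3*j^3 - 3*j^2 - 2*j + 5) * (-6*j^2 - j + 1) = 18*j^5 + 21*j^4 + 12*j^3 - 31*j^2 - 7*j + 5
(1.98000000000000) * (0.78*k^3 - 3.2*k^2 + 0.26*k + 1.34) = 1.5444*k^3 - 6.336*k^2 + 0.5148*k + 2.6532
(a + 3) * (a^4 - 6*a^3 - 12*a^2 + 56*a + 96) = a^5 - 3*a^4 - 30*a^3 + 20*a^2 + 264*a + 288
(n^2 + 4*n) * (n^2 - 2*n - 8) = n^4 + 2*n^3 - 16*n^2 - 32*n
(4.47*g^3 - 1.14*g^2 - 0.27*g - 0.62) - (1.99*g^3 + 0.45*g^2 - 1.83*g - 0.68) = 2.48*g^3 - 1.59*g^2 + 1.56*g + 0.0600000000000001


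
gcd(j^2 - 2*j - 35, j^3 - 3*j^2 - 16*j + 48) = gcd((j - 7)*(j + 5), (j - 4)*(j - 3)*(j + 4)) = 1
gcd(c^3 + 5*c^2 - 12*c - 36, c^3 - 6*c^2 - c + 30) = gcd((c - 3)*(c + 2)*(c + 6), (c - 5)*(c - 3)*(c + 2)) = c^2 - c - 6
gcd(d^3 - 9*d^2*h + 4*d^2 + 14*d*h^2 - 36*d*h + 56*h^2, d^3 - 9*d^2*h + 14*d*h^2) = d^2 - 9*d*h + 14*h^2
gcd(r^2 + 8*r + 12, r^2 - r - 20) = 1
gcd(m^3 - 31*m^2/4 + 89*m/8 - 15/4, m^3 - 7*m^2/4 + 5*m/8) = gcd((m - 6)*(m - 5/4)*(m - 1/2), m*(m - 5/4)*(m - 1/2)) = m^2 - 7*m/4 + 5/8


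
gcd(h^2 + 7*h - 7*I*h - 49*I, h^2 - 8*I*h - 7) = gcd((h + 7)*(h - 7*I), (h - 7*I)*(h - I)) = h - 7*I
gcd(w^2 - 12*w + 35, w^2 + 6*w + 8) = 1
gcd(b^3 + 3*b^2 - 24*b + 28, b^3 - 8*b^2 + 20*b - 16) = b^2 - 4*b + 4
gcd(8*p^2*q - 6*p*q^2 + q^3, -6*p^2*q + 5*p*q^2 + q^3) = q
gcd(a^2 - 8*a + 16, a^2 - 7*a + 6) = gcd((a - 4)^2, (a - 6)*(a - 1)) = 1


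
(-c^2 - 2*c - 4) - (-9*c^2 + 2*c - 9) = 8*c^2 - 4*c + 5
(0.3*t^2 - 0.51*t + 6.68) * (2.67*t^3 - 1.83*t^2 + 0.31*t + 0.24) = 0.801*t^5 - 1.9107*t^4 + 18.8619*t^3 - 12.3105*t^2 + 1.9484*t + 1.6032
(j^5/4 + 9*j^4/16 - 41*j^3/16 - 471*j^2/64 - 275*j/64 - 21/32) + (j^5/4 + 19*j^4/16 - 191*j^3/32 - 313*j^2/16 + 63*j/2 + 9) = j^5/2 + 7*j^4/4 - 273*j^3/32 - 1723*j^2/64 + 1741*j/64 + 267/32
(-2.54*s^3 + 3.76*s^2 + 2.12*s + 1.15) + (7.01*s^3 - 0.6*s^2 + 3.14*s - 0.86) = 4.47*s^3 + 3.16*s^2 + 5.26*s + 0.29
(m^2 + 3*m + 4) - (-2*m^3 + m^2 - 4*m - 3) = 2*m^3 + 7*m + 7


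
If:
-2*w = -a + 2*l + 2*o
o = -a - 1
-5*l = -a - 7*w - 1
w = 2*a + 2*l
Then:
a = -8/27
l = 31/81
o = -19/27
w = 14/81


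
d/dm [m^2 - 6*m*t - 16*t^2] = 2*m - 6*t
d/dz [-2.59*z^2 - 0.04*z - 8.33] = -5.18*z - 0.04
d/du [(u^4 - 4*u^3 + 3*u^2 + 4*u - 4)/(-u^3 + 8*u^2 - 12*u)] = (-u^4 + 12*u^3 - 13*u^2 + 4*u - 12)/(u^2*(u^2 - 12*u + 36))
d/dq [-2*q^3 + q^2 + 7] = 2*q*(1 - 3*q)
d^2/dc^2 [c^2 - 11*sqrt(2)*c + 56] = 2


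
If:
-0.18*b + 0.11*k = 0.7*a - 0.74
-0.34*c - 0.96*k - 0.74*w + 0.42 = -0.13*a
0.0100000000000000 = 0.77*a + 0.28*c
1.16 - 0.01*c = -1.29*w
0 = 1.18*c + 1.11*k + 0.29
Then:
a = 0.79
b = 2.27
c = -2.13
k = 2.01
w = -0.92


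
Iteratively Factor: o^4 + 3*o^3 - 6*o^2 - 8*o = (o + 4)*(o^3 - o^2 - 2*o) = (o - 2)*(o + 4)*(o^2 + o) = o*(o - 2)*(o + 4)*(o + 1)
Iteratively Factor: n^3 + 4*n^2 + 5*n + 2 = (n + 2)*(n^2 + 2*n + 1) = (n + 1)*(n + 2)*(n + 1)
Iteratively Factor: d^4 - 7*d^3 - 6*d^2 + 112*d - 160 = (d - 5)*(d^3 - 2*d^2 - 16*d + 32) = (d - 5)*(d - 4)*(d^2 + 2*d - 8) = (d - 5)*(d - 4)*(d + 4)*(d - 2)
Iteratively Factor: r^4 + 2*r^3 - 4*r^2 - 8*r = (r + 2)*(r^3 - 4*r) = r*(r + 2)*(r^2 - 4) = r*(r + 2)^2*(r - 2)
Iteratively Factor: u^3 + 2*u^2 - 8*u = (u - 2)*(u^2 + 4*u) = u*(u - 2)*(u + 4)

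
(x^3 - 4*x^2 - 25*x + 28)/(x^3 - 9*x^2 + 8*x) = (x^2 - 3*x - 28)/(x*(x - 8))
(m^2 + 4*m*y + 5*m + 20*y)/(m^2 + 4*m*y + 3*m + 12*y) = (m + 5)/(m + 3)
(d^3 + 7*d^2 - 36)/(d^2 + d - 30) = (d^2 + d - 6)/(d - 5)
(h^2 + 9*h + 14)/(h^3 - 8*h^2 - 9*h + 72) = (h^2 + 9*h + 14)/(h^3 - 8*h^2 - 9*h + 72)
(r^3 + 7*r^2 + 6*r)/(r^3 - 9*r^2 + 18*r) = (r^2 + 7*r + 6)/(r^2 - 9*r + 18)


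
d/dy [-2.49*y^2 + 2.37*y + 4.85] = 2.37 - 4.98*y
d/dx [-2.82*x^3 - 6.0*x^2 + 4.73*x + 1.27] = -8.46*x^2 - 12.0*x + 4.73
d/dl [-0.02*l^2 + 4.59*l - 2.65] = 4.59 - 0.04*l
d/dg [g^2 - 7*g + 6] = 2*g - 7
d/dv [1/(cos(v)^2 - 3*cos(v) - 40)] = (2*cos(v) - 3)*sin(v)/(sin(v)^2 + 3*cos(v) + 39)^2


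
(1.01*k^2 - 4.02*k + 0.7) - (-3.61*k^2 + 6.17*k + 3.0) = 4.62*k^2 - 10.19*k - 2.3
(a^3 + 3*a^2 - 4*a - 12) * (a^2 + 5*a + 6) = a^5 + 8*a^4 + 17*a^3 - 14*a^2 - 84*a - 72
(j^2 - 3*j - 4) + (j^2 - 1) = 2*j^2 - 3*j - 5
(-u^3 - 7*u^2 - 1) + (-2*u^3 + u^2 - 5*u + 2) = -3*u^3 - 6*u^2 - 5*u + 1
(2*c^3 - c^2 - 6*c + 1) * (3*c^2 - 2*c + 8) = 6*c^5 - 7*c^4 + 7*c^2 - 50*c + 8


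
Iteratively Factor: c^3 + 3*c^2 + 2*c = (c + 1)*(c^2 + 2*c) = (c + 1)*(c + 2)*(c)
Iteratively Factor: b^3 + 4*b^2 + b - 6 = (b + 3)*(b^2 + b - 2) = (b + 2)*(b + 3)*(b - 1)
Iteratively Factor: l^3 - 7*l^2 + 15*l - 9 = (l - 3)*(l^2 - 4*l + 3) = (l - 3)^2*(l - 1)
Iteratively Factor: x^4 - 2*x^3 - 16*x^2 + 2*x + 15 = (x + 3)*(x^3 - 5*x^2 - x + 5) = (x + 1)*(x + 3)*(x^2 - 6*x + 5) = (x - 5)*(x + 1)*(x + 3)*(x - 1)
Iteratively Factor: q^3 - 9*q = (q - 3)*(q^2 + 3*q) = q*(q - 3)*(q + 3)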